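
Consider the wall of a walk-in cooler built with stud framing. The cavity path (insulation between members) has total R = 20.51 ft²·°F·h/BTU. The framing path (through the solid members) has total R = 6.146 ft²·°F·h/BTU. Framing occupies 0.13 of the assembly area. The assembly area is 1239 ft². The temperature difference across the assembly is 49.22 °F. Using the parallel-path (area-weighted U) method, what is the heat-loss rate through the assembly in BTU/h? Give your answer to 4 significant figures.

U_eff = 0.87/20.51 + 0.13/6.146 = 0.042418 + 0.021152 = 0.06357
R_eff = 1/U_eff = 15.731 ft²·°F·h/BTU
Q = 1239 × 49.22 / 15.731 = 3876.7 BTU/h

3877 BTU/h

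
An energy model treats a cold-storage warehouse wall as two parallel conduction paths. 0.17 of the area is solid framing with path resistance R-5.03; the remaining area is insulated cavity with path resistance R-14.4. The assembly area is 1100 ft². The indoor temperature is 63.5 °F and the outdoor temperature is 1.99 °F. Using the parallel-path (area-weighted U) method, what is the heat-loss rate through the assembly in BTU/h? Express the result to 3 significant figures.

U_eff = 0.83/14.4 + 0.17/5.03 = 0.05764 + 0.0338 = 0.09144
R_eff = 1/U_eff = 10.94 ft²·°F·h/BTU
Q = 1100 × (63.5 − 1.99) / 10.94 = 6187 BTU/h

6190 BTU/h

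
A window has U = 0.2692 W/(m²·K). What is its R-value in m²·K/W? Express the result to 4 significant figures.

R = 1/U = 1/0.2692 = 3.7147

3.715 m²·K/W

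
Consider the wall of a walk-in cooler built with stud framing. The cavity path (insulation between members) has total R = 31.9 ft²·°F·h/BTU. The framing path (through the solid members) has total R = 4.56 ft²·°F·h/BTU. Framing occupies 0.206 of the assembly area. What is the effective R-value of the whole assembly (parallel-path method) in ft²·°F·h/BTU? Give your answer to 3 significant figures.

U_eff = 0.794/31.9 + 0.206/4.56 = 0.02489 + 0.04518 = 0.07007
R_eff = 1/U_eff = 14.27 ft²·°F·h/BTU

14.3 ft²·°F·h/BTU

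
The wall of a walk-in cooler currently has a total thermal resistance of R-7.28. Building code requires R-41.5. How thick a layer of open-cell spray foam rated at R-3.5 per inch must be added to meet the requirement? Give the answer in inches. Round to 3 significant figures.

9.78 in

ΔR = 41.5 − 7.28 = 34.22 ft²·°F·h/BTU
L = ΔR / (R/in) = 34.22/3.5 = 9.777 in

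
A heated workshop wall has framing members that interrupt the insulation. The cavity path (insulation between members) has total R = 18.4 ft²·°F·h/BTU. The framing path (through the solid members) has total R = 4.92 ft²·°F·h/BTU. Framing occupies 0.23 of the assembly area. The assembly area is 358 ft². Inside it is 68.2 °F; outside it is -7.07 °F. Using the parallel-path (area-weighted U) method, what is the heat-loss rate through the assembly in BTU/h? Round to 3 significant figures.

2390 BTU/h

U_eff = 0.77/18.4 + 0.23/4.92 = 0.04185 + 0.04675 = 0.0886
R_eff = 1/U_eff = 11.29 ft²·°F·h/BTU
Q = 358 × (68.2 − (-7.07)) / 11.29 = 2387 BTU/h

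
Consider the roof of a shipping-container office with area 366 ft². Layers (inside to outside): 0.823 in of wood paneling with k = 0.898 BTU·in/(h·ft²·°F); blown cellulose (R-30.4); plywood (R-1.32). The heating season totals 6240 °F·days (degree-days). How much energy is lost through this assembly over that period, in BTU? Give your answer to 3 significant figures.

0.823/0.898 = 0.9165
R_total = 0.9165 + 30.4 + 1.32 = 32.64 ft²·°F·h/BTU
E = A × HDD × 24 / R = 366 × 6240 × 24 / 32.64 = 1679000 BTU

1680000 BTU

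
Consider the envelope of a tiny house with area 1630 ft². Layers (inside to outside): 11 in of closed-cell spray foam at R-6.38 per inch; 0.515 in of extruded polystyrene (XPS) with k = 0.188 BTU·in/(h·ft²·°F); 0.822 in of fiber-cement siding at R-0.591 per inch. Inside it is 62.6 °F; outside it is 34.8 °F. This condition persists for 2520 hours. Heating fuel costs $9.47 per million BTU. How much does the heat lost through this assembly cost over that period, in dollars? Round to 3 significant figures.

14.7 dollars

11 × 6.38 = 70.18
0.515/0.188 = 2.739
0.822 × 0.591 = 0.4858
R_total = 70.18 + 2.739 + 0.4858 = 73.41 ft²·°F·h/BTU
Q = 1630 × (62.6 − 34.8) / 73.41 = 617.3 BTU/h
E = 617.3 × 2520 = 1556000 BTU
Cost = 1556000/10⁶ × 9.47 = $14.73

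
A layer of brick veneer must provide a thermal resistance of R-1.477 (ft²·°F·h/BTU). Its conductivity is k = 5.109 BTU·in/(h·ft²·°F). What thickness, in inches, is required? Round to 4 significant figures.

L = R × k = 1.477 × 5.109 = 7.546 in

7.546 in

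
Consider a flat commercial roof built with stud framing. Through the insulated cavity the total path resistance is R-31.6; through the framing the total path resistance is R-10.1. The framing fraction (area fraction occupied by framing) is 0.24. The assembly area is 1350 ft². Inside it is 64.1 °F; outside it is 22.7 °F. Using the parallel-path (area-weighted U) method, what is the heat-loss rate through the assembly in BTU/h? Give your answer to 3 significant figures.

2670 BTU/h

U_eff = 0.76/31.6 + 0.24/10.1 = 0.02405 + 0.02376 = 0.04781
R_eff = 1/U_eff = 20.91 ft²·°F·h/BTU
Q = 1350 × (64.1 − 22.7) / 20.91 = 2672 BTU/h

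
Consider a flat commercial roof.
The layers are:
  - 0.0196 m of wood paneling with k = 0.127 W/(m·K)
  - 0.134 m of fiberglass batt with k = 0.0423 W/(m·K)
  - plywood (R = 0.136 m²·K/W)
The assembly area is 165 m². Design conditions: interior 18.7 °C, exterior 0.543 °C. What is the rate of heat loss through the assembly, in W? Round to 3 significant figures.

866 W

0.0196/0.127 = 0.1543
0.134/0.0423 = 3.168
R_total = 0.1543 + 3.168 + 0.136 = 3.458 m²·K/W
Q = A·ΔT/R = 165 × (18.7 − 0.543) / 3.458 = 866.3 W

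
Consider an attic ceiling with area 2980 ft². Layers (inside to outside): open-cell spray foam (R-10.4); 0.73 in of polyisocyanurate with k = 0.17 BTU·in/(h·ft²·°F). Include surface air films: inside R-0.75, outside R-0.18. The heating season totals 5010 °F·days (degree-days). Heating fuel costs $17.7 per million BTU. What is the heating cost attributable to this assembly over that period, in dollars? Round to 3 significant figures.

406 dollars

0.73/0.17 = 4.294
R_total = 0.75 + 10.4 + 4.294 + 0.18 = 15.62 ft²·°F·h/BTU
E = A × HDD × 24 / R = 2980 × 5010 × 24 / 15.62 = 22930000 BTU
Cost = 22930000/10⁶ × 17.7 = $405.9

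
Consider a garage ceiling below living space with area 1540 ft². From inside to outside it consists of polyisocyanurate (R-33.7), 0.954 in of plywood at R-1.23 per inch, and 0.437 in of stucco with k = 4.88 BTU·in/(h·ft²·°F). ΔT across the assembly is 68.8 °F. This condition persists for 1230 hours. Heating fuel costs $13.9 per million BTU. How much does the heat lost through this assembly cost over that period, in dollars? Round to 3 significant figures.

51.8 dollars

0.954 × 1.23 = 1.173
0.437/4.88 = 0.08955
R_total = 33.7 + 1.173 + 0.08955 = 34.96 ft²·°F·h/BTU
Q = 1540 × 68.8 / 34.96 = 3030 BTU/h
E = 3030 × 1230 = 3727000 BTU
Cost = 3727000/10⁶ × 13.9 = $51.81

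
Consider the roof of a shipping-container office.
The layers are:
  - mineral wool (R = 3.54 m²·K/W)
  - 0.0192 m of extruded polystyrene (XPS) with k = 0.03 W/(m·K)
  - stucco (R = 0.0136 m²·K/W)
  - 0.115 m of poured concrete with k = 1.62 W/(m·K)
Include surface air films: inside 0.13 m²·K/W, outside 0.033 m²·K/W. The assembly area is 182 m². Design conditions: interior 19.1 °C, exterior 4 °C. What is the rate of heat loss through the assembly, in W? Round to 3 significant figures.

0.0192/0.03 = 0.64
0.115/1.62 = 0.07099
R_total = 0.13 + 3.54 + 0.64 + 0.0136 + 0.07099 + 0.033 = 4.428 m²·K/W
Q = A·ΔT/R = 182 × (19.1 − 4) / 4.428 = 620.7 W

621 W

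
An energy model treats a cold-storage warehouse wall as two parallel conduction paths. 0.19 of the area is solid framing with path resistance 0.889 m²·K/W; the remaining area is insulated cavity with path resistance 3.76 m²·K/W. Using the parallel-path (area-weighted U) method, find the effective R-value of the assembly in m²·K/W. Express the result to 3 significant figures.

2.33 m²·K/W

U_eff = 0.81/3.76 + 0.19/0.889 = 0.2154 + 0.2137 = 0.4291
R_eff = 1/U_eff = 2.33 m²·K/W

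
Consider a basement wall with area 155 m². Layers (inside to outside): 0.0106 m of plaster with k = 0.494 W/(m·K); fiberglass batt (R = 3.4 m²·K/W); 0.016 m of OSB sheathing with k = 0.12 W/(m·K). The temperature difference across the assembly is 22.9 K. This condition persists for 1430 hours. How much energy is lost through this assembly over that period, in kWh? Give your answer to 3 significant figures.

0.0106/0.494 = 0.02146
0.016/0.12 = 0.1333
R_total = 0.02146 + 3.4 + 0.1333 = 3.555 m²·K/W
Q = 155 × 22.9 / 3.555 = 998.5 W
E = 998.5 W × 1430 h / 1000 = 1428 kWh

1430 kWh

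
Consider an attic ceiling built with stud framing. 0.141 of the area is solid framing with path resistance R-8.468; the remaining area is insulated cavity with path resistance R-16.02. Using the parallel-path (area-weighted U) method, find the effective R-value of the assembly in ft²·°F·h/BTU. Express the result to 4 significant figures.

U_eff = 0.859/16.02 + 0.141/8.468 = 0.05362 + 0.016651 = 0.070271
R_eff = 1/U_eff = 14.231 ft²·°F·h/BTU

14.23 ft²·°F·h/BTU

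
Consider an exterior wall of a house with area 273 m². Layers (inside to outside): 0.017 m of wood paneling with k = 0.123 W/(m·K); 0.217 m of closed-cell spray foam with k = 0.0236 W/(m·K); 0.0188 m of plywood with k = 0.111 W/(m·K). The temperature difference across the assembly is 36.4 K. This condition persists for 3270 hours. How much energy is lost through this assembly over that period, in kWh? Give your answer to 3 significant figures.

3420 kWh

0.017/0.123 = 0.1382
0.217/0.0236 = 9.195
0.0188/0.111 = 0.1694
R_total = 0.1382 + 9.195 + 0.1694 = 9.502 m²·K/W
Q = 273 × 36.4 / 9.502 = 1046 W
E = 1046 W × 3270 h / 1000 = 3420 kWh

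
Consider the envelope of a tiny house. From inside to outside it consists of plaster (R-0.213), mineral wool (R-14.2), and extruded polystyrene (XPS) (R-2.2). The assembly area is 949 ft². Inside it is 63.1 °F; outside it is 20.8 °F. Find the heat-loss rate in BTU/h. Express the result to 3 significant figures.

2420 BTU/h

R_total = 0.213 + 14.2 + 2.2 = 16.61 ft²·°F·h/BTU
Q = A·ΔT/R = 949 × (63.1 − 20.8) / 16.61 = 2416 BTU/h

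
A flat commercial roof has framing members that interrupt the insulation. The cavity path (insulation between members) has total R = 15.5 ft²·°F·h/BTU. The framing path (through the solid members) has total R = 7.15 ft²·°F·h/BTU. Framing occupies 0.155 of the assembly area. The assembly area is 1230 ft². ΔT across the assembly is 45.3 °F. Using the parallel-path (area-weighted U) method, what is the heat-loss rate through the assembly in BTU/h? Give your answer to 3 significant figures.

4250 BTU/h

U_eff = 0.845/15.5 + 0.155/7.15 = 0.05452 + 0.02168 = 0.07619
R_eff = 1/U_eff = 13.12 ft²·°F·h/BTU
Q = 1230 × 45.3 / 13.12 = 4245 BTU/h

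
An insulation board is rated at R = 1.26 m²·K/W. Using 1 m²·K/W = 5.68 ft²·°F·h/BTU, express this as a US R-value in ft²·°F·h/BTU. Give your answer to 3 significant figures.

R_US = 1.26 × 5.68 = 7.157

7.16 ft²·°F·h/BTU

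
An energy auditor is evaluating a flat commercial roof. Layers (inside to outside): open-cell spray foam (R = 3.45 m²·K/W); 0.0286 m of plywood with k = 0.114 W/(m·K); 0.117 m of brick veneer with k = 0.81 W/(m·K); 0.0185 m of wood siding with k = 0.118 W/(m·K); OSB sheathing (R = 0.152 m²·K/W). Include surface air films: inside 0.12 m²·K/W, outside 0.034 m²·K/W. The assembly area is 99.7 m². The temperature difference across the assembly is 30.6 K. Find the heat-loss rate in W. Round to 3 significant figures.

0.0286/0.114 = 0.2509
0.117/0.81 = 0.1444
0.0185/0.118 = 0.1568
R_total = 0.12 + 3.45 + 0.2509 + 0.1444 + 0.1568 + 0.152 + 0.034 = 4.308 m²·K/W
Q = A·ΔT/R = 99.7 × 30.6 / 4.308 = 708.2 W

708 W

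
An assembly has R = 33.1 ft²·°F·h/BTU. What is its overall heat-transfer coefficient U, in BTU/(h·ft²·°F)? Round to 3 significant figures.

U = 1/R = 1/33.1 = 0.03021

0.0302 BTU/(h·ft²·°F)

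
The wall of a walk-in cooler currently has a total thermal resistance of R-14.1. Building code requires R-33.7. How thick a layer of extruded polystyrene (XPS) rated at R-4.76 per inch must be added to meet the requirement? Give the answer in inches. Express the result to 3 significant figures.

4.12 in

ΔR = 33.7 − 14.1 = 19.6 ft²·°F·h/BTU
L = ΔR / (R/in) = 19.6/4.76 = 4.118 in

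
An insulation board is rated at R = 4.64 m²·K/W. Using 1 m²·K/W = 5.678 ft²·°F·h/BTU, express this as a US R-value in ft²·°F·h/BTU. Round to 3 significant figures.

R_US = 4.64 × 5.678 = 26.35

26.3 ft²·°F·h/BTU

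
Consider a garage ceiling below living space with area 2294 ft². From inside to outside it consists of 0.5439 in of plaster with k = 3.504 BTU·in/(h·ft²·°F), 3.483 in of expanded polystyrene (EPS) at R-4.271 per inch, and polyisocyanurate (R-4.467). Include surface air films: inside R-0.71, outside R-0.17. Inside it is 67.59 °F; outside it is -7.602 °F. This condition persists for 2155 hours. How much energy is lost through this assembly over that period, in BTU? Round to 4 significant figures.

0.5439/3.504 = 0.15522
3.483 × 4.271 = 14.876
R_total = 0.71 + 0.15522 + 14.876 + 4.467 + 0.17 = 20.378 ft²·°F·h/BTU
Q = 2294 × (67.59 − (-7.602)) / 20.378 = 8464.5 BTU/h
E = 8464.5 × 2155 = 18241000 BTU

18240000 BTU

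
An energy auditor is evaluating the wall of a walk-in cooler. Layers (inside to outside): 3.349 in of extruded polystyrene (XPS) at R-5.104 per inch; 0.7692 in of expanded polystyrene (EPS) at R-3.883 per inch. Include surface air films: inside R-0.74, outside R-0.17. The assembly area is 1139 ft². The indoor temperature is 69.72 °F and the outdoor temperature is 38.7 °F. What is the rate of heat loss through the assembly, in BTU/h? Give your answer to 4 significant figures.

3.349 × 5.104 = 17.093
0.7692 × 3.883 = 2.9868
R_total = 0.74 + 17.093 + 2.9868 + 0.17 = 20.99 ft²·°F·h/BTU
Q = A·ΔT/R = 1139 × (69.72 − 38.7) / 20.99 = 1683.3 BTU/h

1683 BTU/h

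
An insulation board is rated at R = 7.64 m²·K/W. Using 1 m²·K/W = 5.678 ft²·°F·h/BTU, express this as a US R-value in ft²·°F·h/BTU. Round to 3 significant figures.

R_US = 7.64 × 5.678 = 43.38

43.4 ft²·°F·h/BTU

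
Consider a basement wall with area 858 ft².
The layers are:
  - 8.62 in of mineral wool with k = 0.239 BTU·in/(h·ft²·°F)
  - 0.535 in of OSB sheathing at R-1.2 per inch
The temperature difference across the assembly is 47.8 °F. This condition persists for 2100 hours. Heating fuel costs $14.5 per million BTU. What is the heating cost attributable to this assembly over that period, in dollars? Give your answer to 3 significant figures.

34.0 dollars

8.62/0.239 = 36.07
0.535 × 1.2 = 0.642
R_total = 36.07 + 0.642 = 36.71 ft²·°F·h/BTU
Q = 858 × 47.8 / 36.71 = 1117 BTU/h
E = 1117 × 2100 = 2346000 BTU
Cost = 2346000/10⁶ × 14.5 = $34.02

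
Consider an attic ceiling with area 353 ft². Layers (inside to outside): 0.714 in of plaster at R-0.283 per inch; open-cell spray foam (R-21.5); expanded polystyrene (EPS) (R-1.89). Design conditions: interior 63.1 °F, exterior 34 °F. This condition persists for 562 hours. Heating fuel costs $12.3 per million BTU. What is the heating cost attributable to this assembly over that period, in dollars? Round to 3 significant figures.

3.01 dollars

0.714 × 0.283 = 0.2021
R_total = 0.2021 + 21.5 + 1.89 = 23.59 ft²·°F·h/BTU
Q = 353 × (63.1 − 34) / 23.59 = 435.4 BTU/h
E = 435.4 × 562 = 244700 BTU
Cost = 244700/10⁶ × 12.3 = $3.01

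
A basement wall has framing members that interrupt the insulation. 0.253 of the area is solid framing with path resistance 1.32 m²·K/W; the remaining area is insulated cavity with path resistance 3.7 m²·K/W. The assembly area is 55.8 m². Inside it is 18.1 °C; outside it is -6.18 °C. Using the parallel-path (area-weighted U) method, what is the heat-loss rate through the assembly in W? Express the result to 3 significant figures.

533 W

U_eff = 0.747/3.7 + 0.253/1.32 = 0.2019 + 0.1917 = 0.3936
R_eff = 1/U_eff = 2.541 m²·K/W
Q = 55.8 × (18.1 − (-6.18)) / 2.541 = 533.2 W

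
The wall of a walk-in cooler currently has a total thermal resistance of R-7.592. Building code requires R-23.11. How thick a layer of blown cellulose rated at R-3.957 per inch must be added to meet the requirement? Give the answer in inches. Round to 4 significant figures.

ΔR = 23.11 − 7.592 = 15.518 ft²·°F·h/BTU
L = ΔR / (R/in) = 15.518/3.957 = 3.9217 in

3.922 in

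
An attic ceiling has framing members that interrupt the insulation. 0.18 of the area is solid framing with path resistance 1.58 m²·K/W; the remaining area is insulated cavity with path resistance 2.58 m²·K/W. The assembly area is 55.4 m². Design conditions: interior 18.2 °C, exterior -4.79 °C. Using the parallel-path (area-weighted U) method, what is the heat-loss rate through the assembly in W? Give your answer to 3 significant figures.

550 W

U_eff = 0.82/2.58 + 0.18/1.58 = 0.3178 + 0.1139 = 0.4318
R_eff = 1/U_eff = 2.316 m²·K/W
Q = 55.4 × (18.2 − (-4.79)) / 2.316 = 549.9 W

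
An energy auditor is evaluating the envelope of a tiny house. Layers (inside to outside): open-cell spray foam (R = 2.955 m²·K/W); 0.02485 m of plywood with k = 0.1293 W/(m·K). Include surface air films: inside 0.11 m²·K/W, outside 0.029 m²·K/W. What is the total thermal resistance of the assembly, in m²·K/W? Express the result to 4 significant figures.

3.286 m²·K/W

0.02485/0.1293 = 0.19219
R_total = 0.11 + 2.955 + 0.19219 + 0.029 = 3.2862 m²·K/W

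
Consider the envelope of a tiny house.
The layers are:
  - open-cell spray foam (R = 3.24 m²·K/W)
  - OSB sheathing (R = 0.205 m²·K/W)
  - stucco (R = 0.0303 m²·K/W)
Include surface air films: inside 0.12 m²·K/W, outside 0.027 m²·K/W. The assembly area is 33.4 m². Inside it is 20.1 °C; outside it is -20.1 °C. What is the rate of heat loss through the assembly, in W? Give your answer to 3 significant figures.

R_total = 0.12 + 3.24 + 0.205 + 0.0303 + 0.027 = 3.622 m²·K/W
Q = A·ΔT/R = 33.4 × (20.1 − (-20.1)) / 3.622 = 370.7 W

371 W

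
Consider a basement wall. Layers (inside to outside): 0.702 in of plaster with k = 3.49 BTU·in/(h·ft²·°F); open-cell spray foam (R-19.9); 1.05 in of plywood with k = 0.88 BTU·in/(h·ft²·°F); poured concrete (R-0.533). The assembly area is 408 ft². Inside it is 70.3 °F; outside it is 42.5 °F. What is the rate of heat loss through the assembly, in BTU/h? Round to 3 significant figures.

520 BTU/h

0.702/3.49 = 0.2011
1.05/0.88 = 1.193
R_total = 0.2011 + 19.9 + 1.193 + 0.533 = 21.83 ft²·°F·h/BTU
Q = A·ΔT/R = 408 × (70.3 − 42.5) / 21.83 = 519.6 BTU/h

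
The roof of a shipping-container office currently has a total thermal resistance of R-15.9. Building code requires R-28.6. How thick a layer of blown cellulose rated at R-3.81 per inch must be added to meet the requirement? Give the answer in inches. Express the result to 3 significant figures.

ΔR = 28.6 − 15.9 = 12.7 ft²·°F·h/BTU
L = ΔR / (R/in) = 12.7/3.81 = 3.333 in

3.33 in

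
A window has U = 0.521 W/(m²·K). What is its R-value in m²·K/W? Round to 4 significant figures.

1.919 m²·K/W

R = 1/U = 1/0.521 = 1.9194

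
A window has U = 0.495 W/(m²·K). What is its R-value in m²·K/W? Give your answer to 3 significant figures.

R = 1/U = 1/0.495 = 2.02

2.02 m²·K/W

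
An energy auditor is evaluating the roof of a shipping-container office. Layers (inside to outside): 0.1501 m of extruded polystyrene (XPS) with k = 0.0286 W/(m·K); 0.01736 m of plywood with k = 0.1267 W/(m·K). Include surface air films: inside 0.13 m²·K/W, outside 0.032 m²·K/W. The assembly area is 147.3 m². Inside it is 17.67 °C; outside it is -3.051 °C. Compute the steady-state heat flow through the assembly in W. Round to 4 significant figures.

0.1501/0.0286 = 5.2483
0.01736/0.1267 = 0.13702
R_total = 0.13 + 5.2483 + 0.13702 + 0.032 = 5.5473 m²·K/W
Q = A·ΔT/R = 147.3 × (17.67 − (-3.051)) / 5.5473 = 550.22 W

550.2 W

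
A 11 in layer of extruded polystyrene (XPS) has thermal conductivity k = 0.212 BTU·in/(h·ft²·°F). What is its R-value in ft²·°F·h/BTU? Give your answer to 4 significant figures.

51.89 ft²·°F·h/BTU

R = L/k = 11/0.212 = 51.887 ft²·°F·h/BTU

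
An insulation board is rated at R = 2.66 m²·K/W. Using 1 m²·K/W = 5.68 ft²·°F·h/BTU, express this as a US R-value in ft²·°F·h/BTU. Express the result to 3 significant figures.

R_US = 2.66 × 5.68 = 15.11

15.1 ft²·°F·h/BTU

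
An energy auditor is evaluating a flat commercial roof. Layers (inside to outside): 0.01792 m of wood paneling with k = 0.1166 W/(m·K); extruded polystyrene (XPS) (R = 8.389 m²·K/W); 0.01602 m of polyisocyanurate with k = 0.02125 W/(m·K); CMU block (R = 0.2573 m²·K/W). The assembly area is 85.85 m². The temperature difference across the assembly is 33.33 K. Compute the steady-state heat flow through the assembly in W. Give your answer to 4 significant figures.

299.5 W

0.01792/0.1166 = 0.15369
0.01602/0.02125 = 0.75388
R_total = 0.15369 + 8.389 + 0.75388 + 0.2573 = 9.5539 m²·K/W
Q = A·ΔT/R = 85.85 × 33.33 / 9.5539 = 299.5 W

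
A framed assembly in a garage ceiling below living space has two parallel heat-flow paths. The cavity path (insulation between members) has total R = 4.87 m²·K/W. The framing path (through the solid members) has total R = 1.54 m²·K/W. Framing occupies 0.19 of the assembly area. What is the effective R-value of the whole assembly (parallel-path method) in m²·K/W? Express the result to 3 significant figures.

U_eff = 0.81/4.87 + 0.19/1.54 = 0.1663 + 0.1234 = 0.2897
R_eff = 1/U_eff = 3.452 m²·K/W

3.45 m²·K/W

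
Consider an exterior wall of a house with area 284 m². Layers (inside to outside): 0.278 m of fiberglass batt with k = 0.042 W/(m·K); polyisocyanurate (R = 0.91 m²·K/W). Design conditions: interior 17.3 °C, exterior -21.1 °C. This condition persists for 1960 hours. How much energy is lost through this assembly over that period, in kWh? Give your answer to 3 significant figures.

2840 kWh

0.278/0.042 = 6.619
R_total = 6.619 + 0.91 = 7.529 m²·K/W
Q = 284 × (17.3 − (-21.1)) / 7.529 = 1448 W
E = 1448 W × 1960 h / 1000 = 2839 kWh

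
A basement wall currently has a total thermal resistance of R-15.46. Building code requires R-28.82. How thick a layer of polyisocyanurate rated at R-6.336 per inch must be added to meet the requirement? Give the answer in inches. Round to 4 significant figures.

ΔR = 28.82 − 15.46 = 13.36 ft²·°F·h/BTU
L = ΔR / (R/in) = 13.36/6.336 = 2.1086 in

2.109 in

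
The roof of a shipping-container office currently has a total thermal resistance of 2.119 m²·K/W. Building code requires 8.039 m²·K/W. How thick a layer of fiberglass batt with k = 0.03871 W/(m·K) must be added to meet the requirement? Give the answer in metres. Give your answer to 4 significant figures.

0.2292 m

ΔR = 8.039 − 2.119 = 5.92 m²·K/W
L = ΔR × k = 5.92 × 0.03871 = 0.22916 m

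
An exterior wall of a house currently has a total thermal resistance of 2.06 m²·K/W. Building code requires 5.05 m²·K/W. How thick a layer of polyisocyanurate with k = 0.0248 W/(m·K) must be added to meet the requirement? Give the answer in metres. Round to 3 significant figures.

0.0742 m

ΔR = 5.05 − 2.06 = 2.99 m²·K/W
L = ΔR × k = 2.99 × 0.0248 = 0.07415 m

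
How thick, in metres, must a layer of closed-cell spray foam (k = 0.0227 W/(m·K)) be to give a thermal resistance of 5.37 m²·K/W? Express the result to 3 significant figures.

L = R·k = 5.37 × 0.0227 = 0.1219 m

0.122 m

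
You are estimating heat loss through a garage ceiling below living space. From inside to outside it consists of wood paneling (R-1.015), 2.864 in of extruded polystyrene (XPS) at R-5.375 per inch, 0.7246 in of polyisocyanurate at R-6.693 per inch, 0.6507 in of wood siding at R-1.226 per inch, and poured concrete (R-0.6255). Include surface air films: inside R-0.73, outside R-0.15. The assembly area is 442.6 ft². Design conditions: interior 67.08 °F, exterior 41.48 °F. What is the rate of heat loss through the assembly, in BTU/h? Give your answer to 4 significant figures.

2.864 × 5.375 = 15.394
0.7246 × 6.693 = 4.8497
0.6507 × 1.226 = 0.79776
R_total = 0.73 + 1.015 + 15.394 + 4.8497 + 0.79776 + 0.6255 + 0.15 = 23.562 ft²·°F·h/BTU
Q = A·ΔT/R = 442.6 × (67.08 − 41.48) / 23.562 = 480.88 BTU/h

480.9 BTU/h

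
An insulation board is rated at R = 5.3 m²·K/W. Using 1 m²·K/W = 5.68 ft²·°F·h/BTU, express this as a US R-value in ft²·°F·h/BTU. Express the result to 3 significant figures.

R_US = 5.3 × 5.68 = 30.1

30.1 ft²·°F·h/BTU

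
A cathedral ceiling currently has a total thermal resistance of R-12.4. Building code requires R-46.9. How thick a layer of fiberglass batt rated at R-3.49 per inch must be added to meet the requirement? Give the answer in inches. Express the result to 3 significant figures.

9.89 in

ΔR = 46.9 − 12.4 = 34.5 ft²·°F·h/BTU
L = ΔR / (R/in) = 34.5/3.49 = 9.885 in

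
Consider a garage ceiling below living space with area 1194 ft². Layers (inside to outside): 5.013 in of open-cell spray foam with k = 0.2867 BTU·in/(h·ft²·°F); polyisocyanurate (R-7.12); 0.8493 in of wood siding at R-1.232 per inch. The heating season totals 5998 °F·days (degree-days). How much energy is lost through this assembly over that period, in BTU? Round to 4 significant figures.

6701000 BTU

5.013/0.2867 = 17.485
0.8493 × 1.232 = 1.0463
R_total = 17.485 + 7.12 + 1.0463 = 25.652 ft²·°F·h/BTU
E = A × HDD × 24 / R = 1194 × 5998 × 24 / 25.652 = 6700500 BTU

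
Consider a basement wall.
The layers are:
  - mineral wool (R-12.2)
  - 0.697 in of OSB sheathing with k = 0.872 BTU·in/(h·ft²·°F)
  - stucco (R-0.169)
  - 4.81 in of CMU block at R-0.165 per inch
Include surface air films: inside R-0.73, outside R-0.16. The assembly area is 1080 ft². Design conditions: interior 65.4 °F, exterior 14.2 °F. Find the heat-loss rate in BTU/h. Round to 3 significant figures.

0.697/0.872 = 0.7993
4.81 × 0.165 = 0.7936
R_total = 0.73 + 12.2 + 0.7993 + 0.169 + 0.7936 + 0.16 = 14.85 ft²·°F·h/BTU
Q = A·ΔT/R = 1080 × (65.4 − 14.2) / 14.85 = 3723 BTU/h

3720 BTU/h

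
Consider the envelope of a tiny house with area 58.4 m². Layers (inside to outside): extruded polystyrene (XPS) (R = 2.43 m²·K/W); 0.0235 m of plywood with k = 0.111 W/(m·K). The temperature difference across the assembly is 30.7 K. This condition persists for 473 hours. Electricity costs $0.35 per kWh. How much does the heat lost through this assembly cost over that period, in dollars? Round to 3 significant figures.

112 dollars

0.0235/0.111 = 0.2117
R_total = 2.43 + 0.2117 = 2.642 m²·K/W
Q = 58.4 × 30.7 / 2.642 = 678.7 W
E = 678.7 W × 473 h / 1000 = 321 kWh
Cost = 321 × 0.35 = $112.4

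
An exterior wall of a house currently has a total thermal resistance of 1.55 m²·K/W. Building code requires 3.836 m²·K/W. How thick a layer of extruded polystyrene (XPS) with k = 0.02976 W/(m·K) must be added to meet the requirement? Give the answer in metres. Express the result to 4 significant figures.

0.06803 m

ΔR = 3.836 − 1.55 = 2.286 m²·K/W
L = ΔR × k = 2.286 × 0.02976 = 0.068031 m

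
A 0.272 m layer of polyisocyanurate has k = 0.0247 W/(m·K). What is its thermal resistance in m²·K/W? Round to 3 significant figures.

R = L/k = 0.272/0.0247 = 11.01 m²·K/W

11.0 m²·K/W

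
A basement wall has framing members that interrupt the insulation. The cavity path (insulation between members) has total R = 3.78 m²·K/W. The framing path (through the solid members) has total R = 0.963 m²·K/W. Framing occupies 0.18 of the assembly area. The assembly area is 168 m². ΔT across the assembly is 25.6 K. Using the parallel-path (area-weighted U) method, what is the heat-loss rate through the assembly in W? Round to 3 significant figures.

U_eff = 0.82/3.78 + 0.18/0.963 = 0.2169 + 0.1869 = 0.4038
R_eff = 1/U_eff = 2.476 m²·K/W
Q = 168 × 25.6 / 2.476 = 1737 W

1740 W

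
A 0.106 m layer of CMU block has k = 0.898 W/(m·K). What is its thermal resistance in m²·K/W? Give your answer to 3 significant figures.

0.118 m²·K/W

R = L/k = 0.106/0.898 = 0.118 m²·K/W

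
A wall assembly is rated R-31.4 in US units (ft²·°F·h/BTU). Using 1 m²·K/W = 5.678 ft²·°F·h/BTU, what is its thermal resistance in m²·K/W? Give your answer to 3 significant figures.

5.53 m²·K/W

R_SI = 31.4/5.678 = 5.53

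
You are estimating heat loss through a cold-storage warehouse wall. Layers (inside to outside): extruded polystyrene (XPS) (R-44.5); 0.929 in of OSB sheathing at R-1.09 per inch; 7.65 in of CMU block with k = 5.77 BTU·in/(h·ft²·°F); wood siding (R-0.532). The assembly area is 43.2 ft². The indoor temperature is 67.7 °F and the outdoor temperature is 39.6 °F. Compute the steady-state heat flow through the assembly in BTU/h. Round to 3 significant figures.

25.6 BTU/h

0.929 × 1.09 = 1.013
7.65/5.77 = 1.326
R_total = 44.5 + 1.013 + 1.326 + 0.532 = 47.37 ft²·°F·h/BTU
Q = A·ΔT/R = 43.2 × (67.7 − 39.6) / 47.37 = 25.63 BTU/h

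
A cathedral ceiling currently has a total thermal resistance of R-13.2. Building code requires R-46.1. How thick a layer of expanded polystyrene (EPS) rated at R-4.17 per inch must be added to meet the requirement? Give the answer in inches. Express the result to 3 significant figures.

ΔR = 46.1 − 13.2 = 32.9 ft²·°F·h/BTU
L = ΔR / (R/in) = 32.9/4.17 = 7.89 in

7.89 in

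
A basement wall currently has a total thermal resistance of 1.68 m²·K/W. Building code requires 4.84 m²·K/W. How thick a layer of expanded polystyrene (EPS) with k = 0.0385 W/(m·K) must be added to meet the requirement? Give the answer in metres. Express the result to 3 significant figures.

0.122 m

ΔR = 4.84 − 1.68 = 3.16 m²·K/W
L = ΔR × k = 3.16 × 0.0385 = 0.1217 m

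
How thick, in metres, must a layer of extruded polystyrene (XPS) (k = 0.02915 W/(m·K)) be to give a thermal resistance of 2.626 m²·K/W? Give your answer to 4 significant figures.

0.07655 m

L = R·k = 2.626 × 0.02915 = 0.076548 m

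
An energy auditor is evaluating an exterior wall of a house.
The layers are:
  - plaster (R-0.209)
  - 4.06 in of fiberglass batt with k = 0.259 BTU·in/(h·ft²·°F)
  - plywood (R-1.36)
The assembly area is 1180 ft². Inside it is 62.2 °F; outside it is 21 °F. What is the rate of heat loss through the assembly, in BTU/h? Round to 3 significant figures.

2820 BTU/h

4.06/0.259 = 15.68
R_total = 0.209 + 15.68 + 1.36 = 17.24 ft²·°F·h/BTU
Q = A·ΔT/R = 1180 × (62.2 − 21) / 17.24 = 2819 BTU/h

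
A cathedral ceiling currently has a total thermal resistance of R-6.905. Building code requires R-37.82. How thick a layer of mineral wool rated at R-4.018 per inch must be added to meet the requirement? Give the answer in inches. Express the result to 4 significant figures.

7.694 in

ΔR = 37.82 − 6.905 = 30.915 ft²·°F·h/BTU
L = ΔR / (R/in) = 30.915/4.018 = 7.6941 in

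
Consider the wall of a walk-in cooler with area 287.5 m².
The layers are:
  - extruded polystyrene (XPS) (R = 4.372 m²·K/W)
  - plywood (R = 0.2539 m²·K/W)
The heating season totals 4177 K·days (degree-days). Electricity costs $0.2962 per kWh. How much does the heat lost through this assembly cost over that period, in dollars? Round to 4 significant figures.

R_total = 4.372 + 0.2539 = 4.6259 m²·K/W
E = A × HDD × 24 / R / 1000 = 287.5 × 4177 × 24 / 4.6259 / 1000 = 6230.4 kWh
Cost = 6230.4 × 0.2962 = $1845.5

1845 dollars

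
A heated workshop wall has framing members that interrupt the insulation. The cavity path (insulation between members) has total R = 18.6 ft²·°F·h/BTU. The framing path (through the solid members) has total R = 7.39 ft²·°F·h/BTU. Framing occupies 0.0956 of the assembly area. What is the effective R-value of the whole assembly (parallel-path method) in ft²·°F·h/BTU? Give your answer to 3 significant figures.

16.2 ft²·°F·h/BTU

U_eff = 0.9044/18.6 + 0.0956/7.39 = 0.04862 + 0.01294 = 0.06156
R_eff = 1/U_eff = 16.24 ft²·°F·h/BTU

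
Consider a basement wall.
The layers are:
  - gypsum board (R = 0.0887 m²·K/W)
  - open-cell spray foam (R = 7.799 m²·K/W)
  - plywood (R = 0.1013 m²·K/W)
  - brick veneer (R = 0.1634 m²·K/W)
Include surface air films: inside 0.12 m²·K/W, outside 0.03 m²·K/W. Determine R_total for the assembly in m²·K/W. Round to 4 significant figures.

8.302 m²·K/W

R_total = 0.12 + 0.0887 + 7.799 + 0.1013 + 0.1634 + 0.03 = 8.3024 m²·K/W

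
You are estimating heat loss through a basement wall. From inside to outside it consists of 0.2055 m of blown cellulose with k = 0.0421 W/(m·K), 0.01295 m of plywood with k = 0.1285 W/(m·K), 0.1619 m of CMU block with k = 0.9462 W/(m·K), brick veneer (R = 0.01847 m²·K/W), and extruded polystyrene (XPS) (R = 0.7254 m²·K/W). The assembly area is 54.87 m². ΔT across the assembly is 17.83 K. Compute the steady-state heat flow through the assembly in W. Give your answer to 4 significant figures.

0.2055/0.0421 = 4.8812
0.01295/0.1285 = 0.10078
0.1619/0.9462 = 0.17111
R_total = 4.8812 + 0.10078 + 0.17111 + 0.01847 + 0.7254 = 5.897 m²·K/W
Q = A·ΔT/R = 54.87 × 17.83 / 5.897 = 165.9 W

165.9 W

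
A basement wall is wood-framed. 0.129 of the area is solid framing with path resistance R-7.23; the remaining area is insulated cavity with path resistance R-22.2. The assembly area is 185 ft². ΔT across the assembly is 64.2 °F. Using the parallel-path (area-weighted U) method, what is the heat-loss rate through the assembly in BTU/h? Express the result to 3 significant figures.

U_eff = 0.871/22.2 + 0.129/7.23 = 0.03923 + 0.01784 = 0.05708
R_eff = 1/U_eff = 17.52 ft²·°F·h/BTU
Q = 185 × 64.2 / 17.52 = 677.9 BTU/h

678 BTU/h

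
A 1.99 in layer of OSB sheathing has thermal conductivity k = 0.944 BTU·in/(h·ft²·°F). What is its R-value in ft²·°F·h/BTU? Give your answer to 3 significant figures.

R = L/k = 1.99/0.944 = 2.108 ft²·°F·h/BTU

2.11 ft²·°F·h/BTU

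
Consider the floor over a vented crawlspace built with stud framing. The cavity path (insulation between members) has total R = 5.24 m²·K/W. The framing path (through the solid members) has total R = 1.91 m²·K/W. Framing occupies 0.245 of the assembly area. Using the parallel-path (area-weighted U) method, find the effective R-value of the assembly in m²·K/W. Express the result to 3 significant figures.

U_eff = 0.755/5.24 + 0.245/1.91 = 0.1441 + 0.1283 = 0.2724
R_eff = 1/U_eff = 3.672 m²·K/W

3.67 m²·K/W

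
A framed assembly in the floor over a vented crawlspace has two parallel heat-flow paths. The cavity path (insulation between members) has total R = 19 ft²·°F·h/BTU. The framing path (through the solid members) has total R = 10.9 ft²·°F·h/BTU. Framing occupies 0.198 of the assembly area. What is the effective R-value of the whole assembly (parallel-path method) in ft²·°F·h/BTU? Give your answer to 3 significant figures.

16.6 ft²·°F·h/BTU

U_eff = 0.802/19 + 0.198/10.9 = 0.04221 + 0.01817 = 0.06038
R_eff = 1/U_eff = 16.56 ft²·°F·h/BTU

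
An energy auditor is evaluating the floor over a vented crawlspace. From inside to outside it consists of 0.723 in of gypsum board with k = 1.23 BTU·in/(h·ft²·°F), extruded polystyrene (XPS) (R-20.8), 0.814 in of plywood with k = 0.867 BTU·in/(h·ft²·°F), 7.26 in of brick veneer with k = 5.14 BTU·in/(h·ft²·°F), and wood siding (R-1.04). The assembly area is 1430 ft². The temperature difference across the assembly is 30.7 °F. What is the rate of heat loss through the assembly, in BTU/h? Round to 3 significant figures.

0.723/1.23 = 0.5878
0.814/0.867 = 0.9389
7.26/5.14 = 1.412
R_total = 0.5878 + 20.8 + 0.9389 + 1.412 + 1.04 = 24.78 ft²·°F·h/BTU
Q = A·ΔT/R = 1430 × 30.7 / 24.78 = 1772 BTU/h

1770 BTU/h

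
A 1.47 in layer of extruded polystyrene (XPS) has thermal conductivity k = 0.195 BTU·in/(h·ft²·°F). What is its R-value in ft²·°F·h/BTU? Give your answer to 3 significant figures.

7.54 ft²·°F·h/BTU

R = L/k = 1.47/0.195 = 7.538 ft²·°F·h/BTU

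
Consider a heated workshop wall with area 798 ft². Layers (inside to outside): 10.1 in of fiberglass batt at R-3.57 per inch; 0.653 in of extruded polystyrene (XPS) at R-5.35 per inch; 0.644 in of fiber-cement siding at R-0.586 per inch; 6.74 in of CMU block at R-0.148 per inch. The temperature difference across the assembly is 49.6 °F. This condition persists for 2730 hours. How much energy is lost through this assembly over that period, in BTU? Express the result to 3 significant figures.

2640000 BTU

10.1 × 3.57 = 36.06
0.653 × 5.35 = 3.494
0.644 × 0.586 = 0.3774
6.74 × 0.148 = 0.9975
R_total = 36.06 + 3.494 + 0.3774 + 0.9975 = 40.93 ft²·°F·h/BTU
Q = 798 × 49.6 / 40.93 = 967.1 BTU/h
E = 967.1 × 2730 = 2640000 BTU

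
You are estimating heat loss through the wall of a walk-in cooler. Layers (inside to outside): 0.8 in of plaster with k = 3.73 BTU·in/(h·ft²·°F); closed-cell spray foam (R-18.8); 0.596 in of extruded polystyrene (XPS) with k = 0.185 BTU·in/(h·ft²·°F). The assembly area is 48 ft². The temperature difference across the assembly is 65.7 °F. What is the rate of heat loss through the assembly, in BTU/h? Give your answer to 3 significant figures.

142 BTU/h

0.8/3.73 = 0.2145
0.596/0.185 = 3.222
R_total = 0.2145 + 18.8 + 3.222 = 22.24 ft²·°F·h/BTU
Q = A·ΔT/R = 48 × 65.7 / 22.24 = 141.8 BTU/h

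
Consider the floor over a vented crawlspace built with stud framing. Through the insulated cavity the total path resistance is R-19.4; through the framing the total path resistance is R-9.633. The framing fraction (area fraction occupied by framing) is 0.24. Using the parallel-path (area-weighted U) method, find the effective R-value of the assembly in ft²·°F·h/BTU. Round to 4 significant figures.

15.60 ft²·°F·h/BTU

U_eff = 0.76/19.4 + 0.24/9.633 = 0.039175 + 0.024914 = 0.06409
R_eff = 1/U_eff = 15.603 ft²·°F·h/BTU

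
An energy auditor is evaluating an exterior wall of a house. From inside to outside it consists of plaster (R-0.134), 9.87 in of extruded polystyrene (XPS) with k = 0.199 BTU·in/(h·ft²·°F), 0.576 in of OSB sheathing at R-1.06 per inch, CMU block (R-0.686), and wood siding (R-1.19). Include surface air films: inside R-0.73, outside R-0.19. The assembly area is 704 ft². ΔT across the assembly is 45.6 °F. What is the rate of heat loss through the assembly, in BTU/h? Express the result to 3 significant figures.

604 BTU/h

9.87/0.199 = 49.6
0.576 × 1.06 = 0.6106
R_total = 0.73 + 0.134 + 49.6 + 0.6106 + 0.686 + 1.19 + 0.19 = 53.14 ft²·°F·h/BTU
Q = A·ΔT/R = 704 × 45.6 / 53.14 = 604.1 BTU/h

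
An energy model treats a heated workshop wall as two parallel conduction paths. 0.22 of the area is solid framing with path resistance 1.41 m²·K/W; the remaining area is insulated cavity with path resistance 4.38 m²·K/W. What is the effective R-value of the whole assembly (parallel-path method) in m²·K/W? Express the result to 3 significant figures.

U_eff = 0.78/4.38 + 0.22/1.41 = 0.1781 + 0.156 = 0.3341
R_eff = 1/U_eff = 2.993 m²·K/W

2.99 m²·K/W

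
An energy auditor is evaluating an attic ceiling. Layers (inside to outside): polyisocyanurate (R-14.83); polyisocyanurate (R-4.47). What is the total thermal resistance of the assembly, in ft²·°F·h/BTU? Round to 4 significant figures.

R_total = 14.83 + 4.47 = 19.3 ft²·°F·h/BTU

19.30 ft²·°F·h/BTU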